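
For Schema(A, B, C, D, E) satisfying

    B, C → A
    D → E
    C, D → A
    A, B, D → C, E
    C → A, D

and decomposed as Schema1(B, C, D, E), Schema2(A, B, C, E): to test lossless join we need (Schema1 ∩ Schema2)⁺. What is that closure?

Schema1 ∩ Schema2 = {B, C, E}.
B, C → A applies, adding A
C → A, D applies, adding D
Closure: {A, B, C, D, E}.

A, B, C, D, E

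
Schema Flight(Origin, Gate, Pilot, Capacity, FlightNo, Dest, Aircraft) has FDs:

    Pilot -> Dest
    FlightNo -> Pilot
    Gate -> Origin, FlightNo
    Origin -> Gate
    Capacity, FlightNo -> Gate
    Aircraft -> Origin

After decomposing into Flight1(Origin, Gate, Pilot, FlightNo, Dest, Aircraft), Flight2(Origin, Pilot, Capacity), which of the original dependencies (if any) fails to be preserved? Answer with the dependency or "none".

Capacity, FlightNo -> Gate

Check Capacity, FlightNo → Gate: no single fragment contains all of {Gate, Capacity, FlightNo}, and the restricted closure of {Capacity, FlightNo} across the fragments never reaches {Gate}.
Pilot → Dest is preserved.
FlightNo → Pilot is preserved.
Gate → Origin, FlightNo is preserved.
Origin → Gate is preserved.
Aircraft → Origin is preserved.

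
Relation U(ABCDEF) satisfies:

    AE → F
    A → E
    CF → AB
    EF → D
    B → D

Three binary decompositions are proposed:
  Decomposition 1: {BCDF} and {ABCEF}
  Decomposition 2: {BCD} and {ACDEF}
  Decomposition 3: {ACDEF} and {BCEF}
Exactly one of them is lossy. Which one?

Decomposition 2

Decomposition 1: common = {BCF}, closure = {ABCDEF} → lossless.
Decomposition 2: common = {CD}, closure = {CD} → lossy.
Decomposition 3: common = {CEF}, closure = {ABCDEF} → lossless.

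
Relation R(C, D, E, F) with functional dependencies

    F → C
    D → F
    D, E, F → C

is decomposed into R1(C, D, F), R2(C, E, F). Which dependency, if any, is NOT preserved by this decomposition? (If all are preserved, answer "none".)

F → C lies within R1.
D → F lies within R1.
D, E, F → C: restricted closure across fragments reaches C.
Every dependency is enforceable on the fragments, so the decomposition is dependency-preserving.

none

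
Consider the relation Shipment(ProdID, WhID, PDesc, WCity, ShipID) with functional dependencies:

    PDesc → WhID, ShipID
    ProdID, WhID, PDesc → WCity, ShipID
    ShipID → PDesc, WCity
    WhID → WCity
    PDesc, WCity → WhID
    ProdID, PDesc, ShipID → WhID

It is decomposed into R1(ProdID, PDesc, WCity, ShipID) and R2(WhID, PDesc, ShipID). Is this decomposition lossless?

Common attributes: R1 ∩ R2 = {PDesc, ShipID}.
Closure of {PDesc, ShipID}: PDesc → WhID, ShipID applies, adding WhID; ShipID → PDesc, WCity applies, adding WCity. So (PDesc, ShipID)⁺ = {WhID, PDesc, WCity, ShipID}.
This closure contains every attribute of R2, so R1 ∩ R2 → R2. The join is lossless.

Yes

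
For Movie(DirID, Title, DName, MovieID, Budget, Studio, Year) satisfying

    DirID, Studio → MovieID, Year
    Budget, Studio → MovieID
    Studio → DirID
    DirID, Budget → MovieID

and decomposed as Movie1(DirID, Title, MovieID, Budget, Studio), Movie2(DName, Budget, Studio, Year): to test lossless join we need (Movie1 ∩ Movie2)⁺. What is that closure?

DirID, MovieID, Budget, Studio, Year

Movie1 ∩ Movie2 = {Budget, Studio}.
Budget, Studio → MovieID applies, adding MovieID
Studio → DirID applies, adding DirID
DirID, Studio → MovieID, Year applies, adding Year
Closure: {DirID, MovieID, Budget, Studio, Year}.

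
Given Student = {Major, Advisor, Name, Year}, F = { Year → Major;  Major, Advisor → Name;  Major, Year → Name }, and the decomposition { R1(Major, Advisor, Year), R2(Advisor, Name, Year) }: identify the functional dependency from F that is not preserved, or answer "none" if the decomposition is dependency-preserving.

Check Major, Advisor → Name: no single fragment contains all of {Major, Advisor, Name}, and the restricted closure of {Major, Advisor} across the fragments never reaches {Name}.
Year → Major is preserved.
Major, Year → Name is preserved.

Major, Advisor → Name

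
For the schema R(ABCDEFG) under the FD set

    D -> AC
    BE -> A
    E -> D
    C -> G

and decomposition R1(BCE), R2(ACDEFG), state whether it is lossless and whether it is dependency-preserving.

lossy but dependency-preserving

Lossless test: (CE)⁺ = {ACDEG}, which is a superkey of neither fragment — lossy.
Dependency preservation: BE → A is not contained in any single fragment, but the restricted closure of its left-hand side across the fragments still reaches the right-hand side; the remaining FDs each lie inside some fragment. All dependencies are preserved.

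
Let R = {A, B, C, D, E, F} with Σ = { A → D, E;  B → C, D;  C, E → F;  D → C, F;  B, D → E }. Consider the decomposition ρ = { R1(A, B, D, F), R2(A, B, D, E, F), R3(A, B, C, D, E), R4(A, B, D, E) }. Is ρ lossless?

Yes

Chase test. Columns are A, B, C, D, E, F; row i has aⱼ where attribute j ∈ Ri, else bᵢⱼ.
Initial tableau (one row per fragment):
  row 1: a1 a2 b13 a4 b15 a6
  row 2: a1 a2 b23 a4 a5 a6
  row 3: a1 a2 a3 a4 a5 b36
  row 4: a1 a2 b43 a4 a5 b46
Rows 1 and 2 agree on A; apply A→D, E and equate their D, E entries.
Rows 1 and 2 agree on B; apply B→C, D and equate their C, D entries.
Rows 1 and 3 agree on B; apply B→C, D and equate their C, D entries.
Rows 1 and 4 agree on B; apply B→C, D and equate their C, D entries.
Rows 1 and 3 agree on C, E; apply C, E→F and equate their F entries.
Rows 1 and 4 agree on C, E; apply C, E→F and equate their F entries.
Row 1 is now all distinguished symbols — the join is lossless.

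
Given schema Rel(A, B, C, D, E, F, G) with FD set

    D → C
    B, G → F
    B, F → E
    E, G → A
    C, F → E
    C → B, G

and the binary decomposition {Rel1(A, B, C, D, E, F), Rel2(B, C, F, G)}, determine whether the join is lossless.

Yes

Common attributes: Rel1 ∩ Rel2 = {B, C, F}.
Closure of {B, C, F}: B, F → E applies, adding E; C → B, G applies, adding G; E, G → A applies, adding A. So (B, C, F)⁺ = {A, B, C, E, F, G}.
This closure contains every attribute of Rel2, so Rel1 ∩ Rel2 → Rel2. The join is lossless.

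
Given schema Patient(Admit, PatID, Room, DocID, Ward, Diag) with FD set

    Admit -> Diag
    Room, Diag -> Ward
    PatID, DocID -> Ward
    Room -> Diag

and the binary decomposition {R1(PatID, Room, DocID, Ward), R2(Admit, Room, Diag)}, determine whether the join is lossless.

No

Common attributes: R1 ∩ R2 = {Room}.
Closure of {Room}: Room → Diag applies, adding Diag; Room, Diag → Ward applies, adding Ward. So (Room)⁺ = {Room, Ward, Diag}.
The closure contains neither all of R1 = {PatID, Room, DocID, Ward} nor all of R2 = {Admit, Room, Diag}, so the common attributes are not a superkey of either fragment. The join is lossy.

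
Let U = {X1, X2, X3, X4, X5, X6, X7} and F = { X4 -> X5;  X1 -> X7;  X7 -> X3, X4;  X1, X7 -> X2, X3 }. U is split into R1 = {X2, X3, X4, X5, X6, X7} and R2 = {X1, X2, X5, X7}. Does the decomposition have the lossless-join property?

Common attributes: R1 ∩ R2 = {X2, X5, X7}.
Closure of {X2, X5, X7}: X7 → X3, X4 applies, adding X3, X4. So (X2, X5, X7)⁺ = {X2, X3, X4, X5, X7}.
The closure contains neither all of R1 = {X2, X3, X4, X5, X6, X7} nor all of R2 = {X1, X2, X5, X7}, so the common attributes are not a superkey of either fragment. The join is lossy.

No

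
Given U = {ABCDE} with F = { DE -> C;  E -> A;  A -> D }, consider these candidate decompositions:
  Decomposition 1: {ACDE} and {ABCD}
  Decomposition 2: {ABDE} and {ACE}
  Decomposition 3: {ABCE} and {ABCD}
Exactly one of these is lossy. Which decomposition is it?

Decomposition 1: common = {ACD}, closure = {ACD} → lossy.
Decomposition 2: common = {AE}, closure = {ACDE} → lossless.
Decomposition 3: common = {ABC}, closure = {ABCD} → lossless.

Decomposition 1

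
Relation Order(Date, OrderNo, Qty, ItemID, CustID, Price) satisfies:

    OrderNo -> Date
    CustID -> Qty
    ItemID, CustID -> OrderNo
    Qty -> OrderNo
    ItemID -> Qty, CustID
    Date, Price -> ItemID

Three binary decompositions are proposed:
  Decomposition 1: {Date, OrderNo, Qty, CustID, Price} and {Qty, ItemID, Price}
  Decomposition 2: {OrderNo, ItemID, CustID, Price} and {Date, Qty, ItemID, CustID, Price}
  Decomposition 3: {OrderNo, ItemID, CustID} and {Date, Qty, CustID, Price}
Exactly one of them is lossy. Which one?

Decomposition 3

Decomposition 1: common = {Qty, Price}, closure = {Date, OrderNo, Qty, ItemID, CustID, Price} → lossless.
Decomposition 2: common = {ItemID, CustID, Price}, closure = {Date, OrderNo, Qty, ItemID, CustID, Price} → lossless.
Decomposition 3: common = {CustID}, closure = {Date, OrderNo, Qty, CustID} → lossy.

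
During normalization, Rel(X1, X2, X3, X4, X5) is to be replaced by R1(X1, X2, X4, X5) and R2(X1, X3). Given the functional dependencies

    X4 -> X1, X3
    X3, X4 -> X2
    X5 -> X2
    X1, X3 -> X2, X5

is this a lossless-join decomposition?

No

Common attributes: R1 ∩ R2 = {X1}.
No dependency enlarges {X1}, so (X1)⁺ = {X1}.
The closure contains neither all of R1 = {X1, X2, X4, X5} nor all of R2 = {X1, X3}, so the common attributes are not a superkey of either fragment. The join is lossy.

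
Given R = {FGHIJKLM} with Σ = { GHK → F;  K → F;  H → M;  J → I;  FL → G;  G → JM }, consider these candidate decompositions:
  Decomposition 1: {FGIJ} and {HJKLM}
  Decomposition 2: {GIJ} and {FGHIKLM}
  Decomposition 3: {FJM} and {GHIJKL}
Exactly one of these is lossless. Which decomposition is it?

Decomposition 2

Decomposition 1: common = {J}, closure = {IJ} → lossy.
Decomposition 2: common = {GI}, closure = {GIJM} → lossless.
Decomposition 3: common = {J}, closure = {IJ} → lossy.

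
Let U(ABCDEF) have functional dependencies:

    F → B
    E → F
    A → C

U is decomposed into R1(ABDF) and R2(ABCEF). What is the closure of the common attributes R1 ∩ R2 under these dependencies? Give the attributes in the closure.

R1 ∩ R2 = {ABF}.
A → C applies, adding C
Closure: {ABCF}.

ABCF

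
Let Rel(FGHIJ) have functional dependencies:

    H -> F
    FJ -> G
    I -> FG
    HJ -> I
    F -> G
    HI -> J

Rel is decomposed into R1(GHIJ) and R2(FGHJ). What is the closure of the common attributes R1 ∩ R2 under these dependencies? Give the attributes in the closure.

FGHIJ

R1 ∩ R2 = {GHJ}.
H → F applies, adding F
HJ → I applies, adding I
Closure: {FGHIJ}.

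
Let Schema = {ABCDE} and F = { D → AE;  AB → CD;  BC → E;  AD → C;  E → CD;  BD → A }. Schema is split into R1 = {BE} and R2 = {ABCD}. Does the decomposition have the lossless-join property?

Common attributes: R1 ∩ R2 = {B}.
No dependency enlarges {B}, so (B)⁺ = {B}.
The closure contains neither all of R1 = {BE} nor all of R2 = {ABCD}, so the common attributes are not a superkey of either fragment. The join is lossy.

No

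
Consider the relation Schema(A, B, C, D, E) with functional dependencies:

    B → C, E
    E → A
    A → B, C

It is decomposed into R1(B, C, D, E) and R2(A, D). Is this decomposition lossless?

Common attributes: R1 ∩ R2 = {D}.
No dependency enlarges {D}, so (D)⁺ = {D}.
The closure contains neither all of R1 = {B, C, D, E} nor all of R2 = {A, D}, so the common attributes are not a superkey of either fragment. The join is lossy.

No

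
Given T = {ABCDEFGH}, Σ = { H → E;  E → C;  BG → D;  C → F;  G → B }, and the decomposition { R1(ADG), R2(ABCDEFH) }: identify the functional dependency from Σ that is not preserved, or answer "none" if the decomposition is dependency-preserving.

Check G → B: no single fragment contains all of {BG}, and the restricted closure of {G} across the fragments never reaches {B}.
H → E is preserved.
E → C is preserved.
BG → D is preserved.
C → F is preserved.

G → B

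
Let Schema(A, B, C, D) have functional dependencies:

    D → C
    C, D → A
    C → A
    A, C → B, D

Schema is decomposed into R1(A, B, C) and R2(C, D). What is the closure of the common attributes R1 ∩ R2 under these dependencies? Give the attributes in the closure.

A, B, C, D

R1 ∩ R2 = {C}.
C → A applies, adding A
A, C → B, D applies, adding B, D
Closure: {A, B, C, D}.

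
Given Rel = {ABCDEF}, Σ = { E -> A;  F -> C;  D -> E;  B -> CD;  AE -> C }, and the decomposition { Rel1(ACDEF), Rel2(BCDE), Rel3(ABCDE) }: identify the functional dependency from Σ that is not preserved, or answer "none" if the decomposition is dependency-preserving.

none

E → A lies within Rel1.
F → C lies within Rel1.
D → E lies within Rel1.
B → CD lies within Rel2.
AE → C lies within Rel1.
Every dependency is enforceable on the fragments, so the decomposition is dependency-preserving.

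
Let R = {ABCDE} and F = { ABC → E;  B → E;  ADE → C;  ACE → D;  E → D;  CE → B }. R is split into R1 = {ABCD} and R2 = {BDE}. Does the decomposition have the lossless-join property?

Yes

Common attributes: R1 ∩ R2 = {BD}.
Closure of {BD}: B → E applies, adding E. So (BD)⁺ = {BDE}.
This closure contains every attribute of R2, so R1 ∩ R2 → R2. The join is lossless.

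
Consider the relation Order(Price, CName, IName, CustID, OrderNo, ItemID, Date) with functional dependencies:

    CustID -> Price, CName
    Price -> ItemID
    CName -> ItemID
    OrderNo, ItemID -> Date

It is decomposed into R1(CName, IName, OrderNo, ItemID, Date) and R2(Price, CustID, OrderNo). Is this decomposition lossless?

Common attributes: R1 ∩ R2 = {OrderNo}.
No dependency enlarges {OrderNo}, so (OrderNo)⁺ = {OrderNo}.
The closure contains neither all of R1 = {CName, IName, OrderNo, ItemID, Date} nor all of R2 = {Price, CustID, OrderNo}, so the common attributes are not a superkey of either fragment. The join is lossy.

No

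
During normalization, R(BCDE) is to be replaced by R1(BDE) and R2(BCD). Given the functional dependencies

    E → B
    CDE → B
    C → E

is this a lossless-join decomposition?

Common attributes: R1 ∩ R2 = {BD}.
No dependency enlarges {BD}, so (BD)⁺ = {BD}.
The closure contains neither all of R1 = {BDE} nor all of R2 = {BCD}, so the common attributes are not a superkey of either fragment. The join is lossy.

No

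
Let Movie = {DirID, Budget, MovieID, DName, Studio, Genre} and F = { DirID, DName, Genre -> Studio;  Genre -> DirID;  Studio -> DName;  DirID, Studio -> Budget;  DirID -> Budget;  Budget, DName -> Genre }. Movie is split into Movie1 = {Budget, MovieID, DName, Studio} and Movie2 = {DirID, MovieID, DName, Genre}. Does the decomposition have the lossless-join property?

Common attributes: Movie1 ∩ Movie2 = {MovieID, DName}.
No dependency enlarges {MovieID, DName}, so (MovieID, DName)⁺ = {MovieID, DName}.
The closure contains neither all of Movie1 = {Budget, MovieID, DName, Studio} nor all of Movie2 = {DirID, MovieID, DName, Genre}, so the common attributes are not a superkey of either fragment. The join is lossy.

No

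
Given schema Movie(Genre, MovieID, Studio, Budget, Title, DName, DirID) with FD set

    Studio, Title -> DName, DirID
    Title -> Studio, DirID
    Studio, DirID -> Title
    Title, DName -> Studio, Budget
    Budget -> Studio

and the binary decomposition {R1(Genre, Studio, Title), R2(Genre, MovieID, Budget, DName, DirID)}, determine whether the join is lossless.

No

Common attributes: R1 ∩ R2 = {Genre}.
No dependency enlarges {Genre}, so (Genre)⁺ = {Genre}.
The closure contains neither all of R1 = {Genre, Studio, Title} nor all of R2 = {Genre, MovieID, Budget, DName, DirID}, so the common attributes are not a superkey of either fragment. The join is lossy.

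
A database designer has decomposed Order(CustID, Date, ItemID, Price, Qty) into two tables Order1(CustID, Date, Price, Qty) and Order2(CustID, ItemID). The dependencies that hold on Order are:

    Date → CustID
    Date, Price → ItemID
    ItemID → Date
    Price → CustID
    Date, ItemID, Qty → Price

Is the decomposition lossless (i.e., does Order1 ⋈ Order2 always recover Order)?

No

Common attributes: Order1 ∩ Order2 = {CustID}.
No dependency enlarges {CustID}, so (CustID)⁺ = {CustID}.
The closure contains neither all of Order1 = {CustID, Date, Price, Qty} nor all of Order2 = {CustID, ItemID}, so the common attributes are not a superkey of either fragment. The join is lossy.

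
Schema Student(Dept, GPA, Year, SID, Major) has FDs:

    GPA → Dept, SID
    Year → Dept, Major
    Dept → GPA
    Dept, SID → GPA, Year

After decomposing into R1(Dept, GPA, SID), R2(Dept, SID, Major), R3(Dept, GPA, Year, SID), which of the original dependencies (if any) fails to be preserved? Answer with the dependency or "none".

GPA → Dept, SID lies within R1.
Year → Dept, Major: restricted closure across fragments reaches Dept, Major.
Dept → GPA lies within R1.
Dept, SID → GPA, Year lies within R3.
Every dependency is enforceable on the fragments, so the decomposition is dependency-preserving.

none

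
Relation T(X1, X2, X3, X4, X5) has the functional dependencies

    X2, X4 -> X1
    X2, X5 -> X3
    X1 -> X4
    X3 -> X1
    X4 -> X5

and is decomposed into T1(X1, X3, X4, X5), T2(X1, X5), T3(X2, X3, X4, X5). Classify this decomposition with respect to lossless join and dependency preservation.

lossless and dependency-preserving

Lossless test (chase): Rows 1 and 2 agree on X1; apply X1→X4 and equate their X4 entries. Rows 1 and 3 agree on X3; apply X3→X1 and equate their X1 entries. Row 3 is now all distinguished symbols — the join is lossless.
Dependency preservation: X2, X4 → X1 is not contained in any single fragment, but the restricted closure of its left-hand side across the fragments still reaches the right-hand side; the remaining FDs each lie inside some fragment. All dependencies are preserved.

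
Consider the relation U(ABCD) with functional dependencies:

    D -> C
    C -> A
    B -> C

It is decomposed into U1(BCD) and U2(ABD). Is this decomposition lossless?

Yes

Common attributes: U1 ∩ U2 = {BD}.
Closure of {BD}: D → C applies, adding C; C → A applies, adding A. So (BD)⁺ = {ABCD}.
This closure contains every attribute of U1, so U1 ∩ U2 → U1. The join is lossless.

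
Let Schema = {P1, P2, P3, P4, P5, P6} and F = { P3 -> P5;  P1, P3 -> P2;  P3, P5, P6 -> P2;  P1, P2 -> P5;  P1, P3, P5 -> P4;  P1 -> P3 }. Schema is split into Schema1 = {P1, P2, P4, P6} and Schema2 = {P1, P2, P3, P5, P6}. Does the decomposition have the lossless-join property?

Yes

Common attributes: Schema1 ∩ Schema2 = {P1, P2, P6}.
Closure of {P1, P2, P6}: P1, P2 → P5 applies, adding P5; P1 → P3 applies, adding P3; P1, P3, P5 → P4 applies, adding P4. So (P1, P2, P6)⁺ = {P1, P2, P3, P4, P5, P6}.
This closure contains every attribute of Schema1, so Schema1 ∩ Schema2 → Schema1. The join is lossless.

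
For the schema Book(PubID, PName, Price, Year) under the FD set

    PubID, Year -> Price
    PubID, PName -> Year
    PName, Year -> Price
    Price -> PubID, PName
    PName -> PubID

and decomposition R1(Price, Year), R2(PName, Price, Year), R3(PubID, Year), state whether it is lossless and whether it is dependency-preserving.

lossy and not dependency-preserving

Lossless test (chase): Rows 1 and 2 agree on Price; apply Price→PubID, PName and equate their PubID, PName entries. No row becomes fully distinguished — the join is lossy.
Dependency preservation: the restricted closure of {PubID, Year} across the fragments never reaches {Price}, so PubID, Year → Price cannot be enforced without a join — not preserved.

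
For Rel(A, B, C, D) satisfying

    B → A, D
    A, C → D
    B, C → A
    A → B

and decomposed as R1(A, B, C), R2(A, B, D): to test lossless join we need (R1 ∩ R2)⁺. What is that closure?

R1 ∩ R2 = {A, B}.
B → A, D applies, adding D
Closure: {A, B, D}.

A, B, D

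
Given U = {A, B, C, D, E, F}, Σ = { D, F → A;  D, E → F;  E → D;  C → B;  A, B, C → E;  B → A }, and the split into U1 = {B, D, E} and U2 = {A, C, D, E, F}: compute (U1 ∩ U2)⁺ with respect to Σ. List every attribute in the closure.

A, D, E, F

U1 ∩ U2 = {D, E}.
D, E → F applies, adding F
D, F → A applies, adding A
Closure: {A, D, E, F}.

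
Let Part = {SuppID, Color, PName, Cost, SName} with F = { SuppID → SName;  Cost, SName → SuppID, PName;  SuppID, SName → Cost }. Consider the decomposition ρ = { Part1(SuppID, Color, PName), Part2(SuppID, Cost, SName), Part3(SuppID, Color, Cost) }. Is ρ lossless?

Yes

Chase test. Columns are SuppID, Color, PName, Cost, SName; row i has aⱼ where attribute j ∈ Parti, else bᵢⱼ.
Initial tableau (one row per fragment):
  row 1: a1 a2 a3 b14 b15
  row 2: a1 b22 b23 a4 a5
  row 3: a1 a2 b33 a4 b35
Rows 1 and 2 agree on SuppID; apply SuppID→SName and equate their SName entries.
Rows 1 and 3 agree on SuppID; apply SuppID→SName and equate their SName entries.
Rows 2 and 3 agree on Cost, SName; apply Cost, SName→SuppID, PName and equate their SuppID, PName entries.
Rows 1 and 2 agree on SuppID, SName; apply SuppID, SName→Cost and equate their Cost entries.
Rows 1 and 2 agree on Cost, SName; apply Cost, SName→SuppID, PName and equate their SuppID, PName entries.
Row 1 is now all distinguished symbols — the join is lossless.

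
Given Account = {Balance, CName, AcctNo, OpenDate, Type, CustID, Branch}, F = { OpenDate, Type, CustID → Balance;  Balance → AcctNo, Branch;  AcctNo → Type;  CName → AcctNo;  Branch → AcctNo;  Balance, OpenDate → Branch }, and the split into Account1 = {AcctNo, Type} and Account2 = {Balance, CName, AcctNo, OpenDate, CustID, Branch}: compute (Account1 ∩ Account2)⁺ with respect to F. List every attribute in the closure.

Account1 ∩ Account2 = {AcctNo}.
AcctNo → Type applies, adding Type
Closure: {AcctNo, Type}.

AcctNo, Type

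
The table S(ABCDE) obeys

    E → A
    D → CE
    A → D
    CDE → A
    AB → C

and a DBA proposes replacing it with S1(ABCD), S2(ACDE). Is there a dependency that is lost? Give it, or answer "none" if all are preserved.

E → A lies within S2.
D → CE lies within S2.
A → D lies within S1.
CDE → A lies within S2.
AB → C lies within S1.
Every dependency is enforceable on the fragments, so the decomposition is dependency-preserving.

none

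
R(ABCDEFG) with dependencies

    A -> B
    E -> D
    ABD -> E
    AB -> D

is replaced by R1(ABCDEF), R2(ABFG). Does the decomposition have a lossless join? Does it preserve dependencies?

lossy but dependency-preserving

Lossless test: (ABF)⁺ = {ABDEF}, which is a superkey of neither fragment — lossy.
Dependency preservation: every FD's attributes lie within a single fragment, so each can be enforced locally — preserved.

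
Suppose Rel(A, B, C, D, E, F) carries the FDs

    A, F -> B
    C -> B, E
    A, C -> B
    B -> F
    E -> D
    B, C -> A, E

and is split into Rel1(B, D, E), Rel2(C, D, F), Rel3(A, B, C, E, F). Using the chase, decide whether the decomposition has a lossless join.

Chase test. Columns are A, B, C, D, E, F; row i has aⱼ where attribute j ∈ Reli, else bᵢⱼ.
Initial tableau (one row per fragment):
  row 1: b11 a2 b13 a4 a5 b16
  row 2: b21 b22 a3 a4 b25 a6
  row 3: a1 a2 a3 b34 a5 a6
Rows 2 and 3 agree on C; apply C→B, E and equate their B, E entries.
Rows 1 and 2 agree on B; apply B→F and equate their F entries.
Rows 1 and 3 agree on E; apply E→D and equate their D entries.
Rows 2 and 3 agree on B, C; apply B, C→A, E and equate their A, E entries.
Row 2 is now all distinguished symbols — the join is lossless.

Yes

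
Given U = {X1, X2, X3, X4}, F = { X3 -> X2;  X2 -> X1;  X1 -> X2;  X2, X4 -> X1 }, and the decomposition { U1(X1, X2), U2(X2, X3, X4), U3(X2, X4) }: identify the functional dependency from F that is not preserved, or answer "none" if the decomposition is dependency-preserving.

X3 → X2 lies within U2.
X2 → X1 lies within U1.
X1 → X2 lies within U1.
X2, X4 → X1: restricted closure across fragments reaches X1.
Every dependency is enforceable on the fragments, so the decomposition is dependency-preserving.

none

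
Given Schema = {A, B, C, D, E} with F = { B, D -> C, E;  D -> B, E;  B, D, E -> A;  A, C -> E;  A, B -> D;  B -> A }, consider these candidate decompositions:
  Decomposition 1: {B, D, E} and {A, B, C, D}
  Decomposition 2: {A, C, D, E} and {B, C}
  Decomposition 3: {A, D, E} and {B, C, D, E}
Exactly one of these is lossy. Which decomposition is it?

Decomposition 1: common = {B, D}, closure = {A, B, C, D, E} → lossless.
Decomposition 2: common = {C}, closure = {C} → lossy.
Decomposition 3: common = {D, E}, closure = {A, B, C, D, E} → lossless.

Decomposition 2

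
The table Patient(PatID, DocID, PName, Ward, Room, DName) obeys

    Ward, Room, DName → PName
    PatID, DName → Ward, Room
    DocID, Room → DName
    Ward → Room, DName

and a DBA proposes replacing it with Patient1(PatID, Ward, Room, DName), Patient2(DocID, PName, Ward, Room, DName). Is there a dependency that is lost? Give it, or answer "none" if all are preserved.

none

Ward, Room, DName → PName lies within Patient2.
PatID, DName → Ward, Room lies within Patient1.
DocID, Room → DName lies within Patient2.
Ward → Room, DName lies within Patient1.
Every dependency is enforceable on the fragments, so the decomposition is dependency-preserving.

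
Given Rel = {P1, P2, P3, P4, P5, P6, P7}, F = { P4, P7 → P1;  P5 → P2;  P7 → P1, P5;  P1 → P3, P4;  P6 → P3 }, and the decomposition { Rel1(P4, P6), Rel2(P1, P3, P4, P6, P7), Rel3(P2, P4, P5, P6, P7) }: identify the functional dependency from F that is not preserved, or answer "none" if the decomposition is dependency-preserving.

P4, P7 → P1 lies within Rel2.
P5 → P2 lies within Rel3.
P7 → P1, P5: restricted closure across fragments reaches P1, P5.
P1 → P3, P4 lies within Rel2.
P6 → P3 lies within Rel2.
Every dependency is enforceable on the fragments, so the decomposition is dependency-preserving.

none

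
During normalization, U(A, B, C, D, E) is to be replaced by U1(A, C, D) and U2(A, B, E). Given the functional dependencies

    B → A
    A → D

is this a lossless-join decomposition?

Common attributes: U1 ∩ U2 = {A}.
Closure of {A}: A → D applies, adding D. So (A)⁺ = {A, D}.
The closure contains neither all of U1 = {A, C, D} nor all of U2 = {A, B, E}, so the common attributes are not a superkey of either fragment. The join is lossy.

No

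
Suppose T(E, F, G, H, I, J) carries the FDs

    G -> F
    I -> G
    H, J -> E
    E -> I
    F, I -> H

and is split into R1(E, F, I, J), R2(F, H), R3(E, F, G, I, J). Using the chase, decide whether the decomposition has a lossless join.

No

Chase test. Columns are E, F, G, H, I, J; row i has aⱼ where attribute j ∈ Ri, else bᵢⱼ.
Initial tableau (one row per fragment):
  row 1: a1 a2 b13 b14 a5 a6
  row 2: b21 a2 b23 a4 b25 b26
  row 3: a1 a2 a3 b34 a5 a6
Rows 1 and 3 agree on I; apply I→G and equate their G entries.
Rows 1 and 3 agree on F, I; apply F, I→H and equate their H entries.
No row becomes fully distinguished — the join is lossy.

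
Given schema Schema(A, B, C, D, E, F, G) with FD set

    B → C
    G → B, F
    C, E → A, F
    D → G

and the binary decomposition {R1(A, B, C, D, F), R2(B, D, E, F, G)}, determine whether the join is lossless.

Common attributes: R1 ∩ R2 = {B, D, F}.
Closure of {B, D, F}: B → C applies, adding C; D → G applies, adding G. So (B, D, F)⁺ = {B, C, D, F, G}.
The closure contains neither all of R1 = {A, B, C, D, F} nor all of R2 = {B, D, E, F, G}, so the common attributes are not a superkey of either fragment. The join is lossy.

No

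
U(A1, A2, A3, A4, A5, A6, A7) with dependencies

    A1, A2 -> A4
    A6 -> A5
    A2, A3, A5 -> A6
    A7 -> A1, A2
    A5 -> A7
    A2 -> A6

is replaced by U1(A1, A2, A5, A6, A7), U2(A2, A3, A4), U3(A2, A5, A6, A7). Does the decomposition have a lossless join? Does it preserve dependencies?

lossless and dependency-preserving

Lossless test (chase): Rows 1 and 3 agree on A7; apply A7→A1, A2 and equate their A1, A2 entries. Rows 1 and 2 agree on A2; apply A2→A6 and equate their A6 entries. Rows 1 and 3 agree on A1, A2; apply A1, A2→A4 and equate their A4 entries. Rows 1 and 2 agree on A6; apply A6→A5 and equate their A5 entries. Rows 1 and 2 agree on A5; apply A5→A7 and equate their A7 entries. Rows 1 and 2 agree on A7; apply A7→A1, A2 and equate their A1, A2 entries. Rows 1 and 2 agree on A1, A2; apply A1, A2→A4 and equate their A4 entries. Row 2 is now all distinguished symbols — the join is lossless.
Dependency preservation: A1, A2 → A4; A2, A3, A5 → A6 are not contained in any single fragment, but the restricted closure of each left-hand side across the fragments still reaches the right-hand side; the remaining FDs each lie inside some fragment. All dependencies are preserved.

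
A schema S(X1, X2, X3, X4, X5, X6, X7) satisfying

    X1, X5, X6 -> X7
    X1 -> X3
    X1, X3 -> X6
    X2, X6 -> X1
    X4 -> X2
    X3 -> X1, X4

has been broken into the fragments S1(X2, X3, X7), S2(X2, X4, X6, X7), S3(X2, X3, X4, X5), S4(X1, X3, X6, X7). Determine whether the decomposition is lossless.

No

Chase test. Columns are X1, X2, X3, X4, X5, X6, X7; row i has aⱼ where attribute j ∈ Si, else bᵢⱼ.
Initial tableau (one row per fragment):
  row 1: b11 a2 a3 b14 b15 b16 a7
  row 2: b21 a2 b23 a4 b25 a6 a7
  row 3: b31 a2 a3 a4 a5 b36 b37
  row 4: a1 b42 a3 b44 b45 a6 a7
Rows 1 and 3 agree on X3; apply X3→X1, X4 and equate their X1, X4 entries.
Rows 1 and 4 agree on X3; apply X3→X1, X4 and equate their X1, X4 entries.
Rows 1 and 3 agree on X1, X3; apply X1, X3→X6 and equate their X6 entries.
Rows 1 and 4 agree on X1, X3; apply X1, X3→X6 and equate their X6 entries.
Rows 1 and 2 agree on X2, X6; apply X2, X6→X1 and equate their X1 entries.
Rows 1 and 4 agree on X4; apply X4→X2 and equate their X2 entries.
Rows 1 and 2 agree on X1; apply X1→X3 and equate their X3 entries.
No row becomes fully distinguished — the join is lossy.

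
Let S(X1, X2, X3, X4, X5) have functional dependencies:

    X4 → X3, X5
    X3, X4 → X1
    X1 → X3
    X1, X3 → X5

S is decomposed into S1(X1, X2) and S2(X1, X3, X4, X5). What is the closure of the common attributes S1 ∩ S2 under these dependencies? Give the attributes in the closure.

X1, X3, X5

S1 ∩ S2 = {X1}.
X1 → X3 applies, adding X3
X1, X3 → X5 applies, adding X5
Closure: {X1, X3, X5}.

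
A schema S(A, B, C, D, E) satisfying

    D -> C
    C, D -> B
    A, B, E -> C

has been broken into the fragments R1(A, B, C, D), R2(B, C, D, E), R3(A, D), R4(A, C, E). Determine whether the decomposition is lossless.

No

Chase test. Columns are A, B, C, D, E; row i has aⱼ where attribute j ∈ Ri, else bᵢⱼ.
Initial tableau (one row per fragment):
  row 1: a1 a2 a3 a4 b15
  row 2: b21 a2 a3 a4 a5
  row 3: a1 b32 b33 a4 b35
  row 4: a1 b42 a3 b44 a5
Rows 1 and 3 agree on D; apply D→C and equate their C entries.
Rows 1 and 3 agree on C, D; apply C, D→B and equate their B entries.
No row becomes fully distinguished — the join is lossy.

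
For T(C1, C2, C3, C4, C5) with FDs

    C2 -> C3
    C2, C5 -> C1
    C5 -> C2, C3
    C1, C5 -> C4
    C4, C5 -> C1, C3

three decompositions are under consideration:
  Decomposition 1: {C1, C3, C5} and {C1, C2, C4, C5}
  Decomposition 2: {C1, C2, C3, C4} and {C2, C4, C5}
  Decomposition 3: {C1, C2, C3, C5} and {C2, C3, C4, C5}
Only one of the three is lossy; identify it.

Decomposition 2

Decomposition 1: common = {C1, C5}, closure = {C1, C2, C3, C4, C5} → lossless.
Decomposition 2: common = {C2, C4}, closure = {C2, C3, C4} → lossy.
Decomposition 3: common = {C2, C3, C5}, closure = {C1, C2, C3, C4, C5} → lossless.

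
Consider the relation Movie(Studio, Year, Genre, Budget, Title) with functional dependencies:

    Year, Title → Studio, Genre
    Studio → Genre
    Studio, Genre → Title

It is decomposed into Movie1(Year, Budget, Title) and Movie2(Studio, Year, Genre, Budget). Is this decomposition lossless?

Common attributes: Movie1 ∩ Movie2 = {Year, Budget}.
No dependency enlarges {Year, Budget}, so (Year, Budget)⁺ = {Year, Budget}.
The closure contains neither all of Movie1 = {Year, Budget, Title} nor all of Movie2 = {Studio, Year, Genre, Budget}, so the common attributes are not a superkey of either fragment. The join is lossy.

No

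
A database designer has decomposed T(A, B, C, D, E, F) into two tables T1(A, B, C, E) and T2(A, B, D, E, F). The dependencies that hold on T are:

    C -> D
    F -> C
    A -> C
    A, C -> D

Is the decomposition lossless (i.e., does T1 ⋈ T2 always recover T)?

Common attributes: T1 ∩ T2 = {A, B, E}.
Closure of {A, B, E}: A → C applies, adding C; A, C → D applies, adding D. So (A, B, E)⁺ = {A, B, C, D, E}.
This closure contains every attribute of T1, so T1 ∩ T2 → T1. The join is lossless.

Yes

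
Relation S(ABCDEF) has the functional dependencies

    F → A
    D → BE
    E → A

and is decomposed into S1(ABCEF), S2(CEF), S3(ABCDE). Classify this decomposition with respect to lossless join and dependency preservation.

Lossless test (chase): Rows 1 and 2 agree on F; apply F→A and equate their A entries. No row becomes fully distinguished — the join is lossy.
Dependency preservation: every FD's attributes lie within a single fragment, so each can be enforced locally — preserved.

lossy but dependency-preserving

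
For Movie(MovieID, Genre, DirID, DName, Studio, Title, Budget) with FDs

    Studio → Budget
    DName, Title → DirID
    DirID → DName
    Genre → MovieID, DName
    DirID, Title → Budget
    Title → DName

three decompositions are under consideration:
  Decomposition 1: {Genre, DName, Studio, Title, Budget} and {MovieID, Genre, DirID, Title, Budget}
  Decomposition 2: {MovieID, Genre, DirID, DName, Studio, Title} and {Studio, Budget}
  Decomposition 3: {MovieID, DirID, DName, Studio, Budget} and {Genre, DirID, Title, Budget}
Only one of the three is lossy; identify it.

Decomposition 1: common = {Genre, Title, Budget}, closure = {MovieID, Genre, DirID, DName, Title, Budget} → lossless.
Decomposition 2: common = {Studio}, closure = {Studio, Budget} → lossless.
Decomposition 3: common = {DirID, Budget}, closure = {DirID, DName, Budget} → lossy.

Decomposition 3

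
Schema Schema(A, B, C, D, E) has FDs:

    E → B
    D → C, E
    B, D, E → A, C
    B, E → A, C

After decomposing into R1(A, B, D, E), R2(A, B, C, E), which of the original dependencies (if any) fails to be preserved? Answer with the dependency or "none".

E → B lies within R1.
D → C, E: restricted closure across fragments reaches C, E.
B, D, E → A, C: restricted closure across fragments reaches A, C.
B, E → A, C lies within R2.
Every dependency is enforceable on the fragments, so the decomposition is dependency-preserving.

none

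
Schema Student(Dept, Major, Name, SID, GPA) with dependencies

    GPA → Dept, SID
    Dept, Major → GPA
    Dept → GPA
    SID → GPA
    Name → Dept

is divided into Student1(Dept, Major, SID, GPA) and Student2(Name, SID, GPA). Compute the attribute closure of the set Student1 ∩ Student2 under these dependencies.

Student1 ∩ Student2 = {SID, GPA}.
GPA → Dept, SID applies, adding Dept
Closure: {Dept, SID, GPA}.

Dept, SID, GPA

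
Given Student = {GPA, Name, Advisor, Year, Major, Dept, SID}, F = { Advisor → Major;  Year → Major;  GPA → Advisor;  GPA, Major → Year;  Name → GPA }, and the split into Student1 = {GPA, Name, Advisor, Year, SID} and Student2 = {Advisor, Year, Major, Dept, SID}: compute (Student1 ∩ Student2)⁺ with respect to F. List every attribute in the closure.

Student1 ∩ Student2 = {Advisor, Year, SID}.
Advisor → Major applies, adding Major
Closure: {Advisor, Year, Major, SID}.

Advisor, Year, Major, SID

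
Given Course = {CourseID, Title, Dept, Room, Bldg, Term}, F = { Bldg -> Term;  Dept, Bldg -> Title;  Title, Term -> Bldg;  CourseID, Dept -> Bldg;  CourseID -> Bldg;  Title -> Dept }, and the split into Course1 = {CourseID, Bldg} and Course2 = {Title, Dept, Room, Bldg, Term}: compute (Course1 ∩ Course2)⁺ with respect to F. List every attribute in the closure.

Course1 ∩ Course2 = {Bldg}.
Bldg → Term applies, adding Term
Closure: {Bldg, Term}.

Bldg, Term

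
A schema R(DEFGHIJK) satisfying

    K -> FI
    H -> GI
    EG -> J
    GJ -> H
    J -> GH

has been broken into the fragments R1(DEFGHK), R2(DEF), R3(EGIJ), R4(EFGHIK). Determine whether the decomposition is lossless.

Yes

Chase test. Columns are DEFGHIJK; row i has aⱼ where attribute j ∈ Ri, else bᵢⱼ.
Initial tableau (one row per fragment):
  row 1: a1 a2 a3 a4 a5 b16 b17 a8
  row 2: a1 a2 a3 b24 b25 b26 b27 b28
  row 3: b31 a2 b33 a4 b35 a6 a7 b38
  row 4: b41 a2 a3 a4 a5 a6 b47 a8
Rows 1 and 4 agree on K; apply K→FI and equate their FI entries.
Rows 1 and 3 agree on EG; apply EG→J and equate their J entries.
Rows 1 and 4 agree on EG; apply EG→J and equate their J entries.
Rows 1 and 3 agree on GJ; apply GJ→H and equate their H entries.
Row 1 is now all distinguished symbols — the join is lossless.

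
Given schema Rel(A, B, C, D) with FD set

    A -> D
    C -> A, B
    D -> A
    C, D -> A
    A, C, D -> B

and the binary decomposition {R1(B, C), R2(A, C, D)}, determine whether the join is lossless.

Yes

Common attributes: R1 ∩ R2 = {C}.
Closure of {C}: C → A, B applies, adding A, B; A → D applies, adding D. So (C)⁺ = {A, B, C, D}.
This closure contains every attribute of R1, so R1 ∩ R2 → R1. The join is lossless.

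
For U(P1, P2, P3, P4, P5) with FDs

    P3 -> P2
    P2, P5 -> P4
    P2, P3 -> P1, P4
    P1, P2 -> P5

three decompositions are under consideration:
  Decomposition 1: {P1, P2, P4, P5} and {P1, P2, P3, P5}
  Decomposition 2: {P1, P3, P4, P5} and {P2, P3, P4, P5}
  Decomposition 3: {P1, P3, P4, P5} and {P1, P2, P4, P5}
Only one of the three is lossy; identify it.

Decomposition 3

Decomposition 1: common = {P1, P2, P5}, closure = {P1, P2, P4, P5} → lossless.
Decomposition 2: common = {P3, P4, P5}, closure = {P1, P2, P3, P4, P5} → lossless.
Decomposition 3: common = {P1, P4, P5}, closure = {P1, P4, P5} → lossy.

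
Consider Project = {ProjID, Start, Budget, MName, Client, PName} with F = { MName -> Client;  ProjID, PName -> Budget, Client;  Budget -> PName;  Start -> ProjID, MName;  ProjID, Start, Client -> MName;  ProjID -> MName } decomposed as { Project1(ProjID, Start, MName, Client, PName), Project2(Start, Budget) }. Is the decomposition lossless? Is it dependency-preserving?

lossy and not dependency-preserving

Lossless test: (Start)⁺ = {ProjID, Start, MName, Client}, which is a superkey of neither fragment — lossy.
Dependency preservation: the restricted closure of {ProjID, PName} across the fragments never reaches {Budget, Client}, so ProjID, PName → Budget, Client cannot be enforced without a join — not preserved.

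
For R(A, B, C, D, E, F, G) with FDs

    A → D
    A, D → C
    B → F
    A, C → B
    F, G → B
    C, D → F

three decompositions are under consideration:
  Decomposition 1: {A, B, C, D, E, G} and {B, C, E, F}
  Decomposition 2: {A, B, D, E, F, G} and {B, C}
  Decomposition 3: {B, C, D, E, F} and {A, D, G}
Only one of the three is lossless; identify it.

Decomposition 1

Decomposition 1: common = {B, C, E}, closure = {B, C, E, F} → lossless.
Decomposition 2: common = {B}, closure = {B, F} → lossy.
Decomposition 3: common = {D}, closure = {D} → lossy.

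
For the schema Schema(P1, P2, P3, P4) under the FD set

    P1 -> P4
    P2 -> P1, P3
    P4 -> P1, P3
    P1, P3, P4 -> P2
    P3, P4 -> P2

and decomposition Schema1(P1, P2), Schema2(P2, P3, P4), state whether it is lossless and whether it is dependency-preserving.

Lossless test: (P2)⁺ = {P1, P2, P3, P4}, which contains all of one fragment — lossless.
Dependency preservation: P1 → P4; P2 → P1, P3; P4 → P1, P3; P1, P3, P4 → P2 are not contained in any single fragment, but the restricted closure of each left-hand side across the fragments still reaches the right-hand side; the remaining FDs each lie inside some fragment. All dependencies are preserved.

lossless and dependency-preserving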